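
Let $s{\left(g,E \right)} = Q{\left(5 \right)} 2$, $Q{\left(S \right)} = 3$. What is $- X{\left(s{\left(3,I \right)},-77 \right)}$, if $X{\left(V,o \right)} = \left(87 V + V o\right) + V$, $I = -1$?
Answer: $-66$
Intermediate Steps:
$s{\left(g,E \right)} = 6$ ($s{\left(g,E \right)} = 3 \cdot 2 = 6$)
$X{\left(V,o \right)} = 88 V + V o$
$- X{\left(s{\left(3,I \right)},-77 \right)} = - 6 \left(88 - 77\right) = - 6 \cdot 11 = \left(-1\right) 66 = -66$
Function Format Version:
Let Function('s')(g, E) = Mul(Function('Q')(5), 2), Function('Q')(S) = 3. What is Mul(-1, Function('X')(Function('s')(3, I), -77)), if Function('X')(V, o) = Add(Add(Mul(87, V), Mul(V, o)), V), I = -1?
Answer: -66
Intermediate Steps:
Function('s')(g, E) = 6 (Function('s')(g, E) = Mul(3, 2) = 6)
Function('X')(V, o) = Add(Mul(88, V), Mul(V, o))
Mul(-1, Function('X')(Function('s')(3, I), -77)) = Mul(-1, Mul(6, Add(88, -77))) = Mul(-1, Mul(6, 11)) = Mul(-1, 66) = -66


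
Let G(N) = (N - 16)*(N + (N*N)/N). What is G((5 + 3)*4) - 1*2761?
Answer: -1737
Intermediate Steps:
G(N) = 2*N*(-16 + N) (G(N) = (-16 + N)*(N + N²/N) = (-16 + N)*(N + N) = (-16 + N)*(2*N) = 2*N*(-16 + N))
G((5 + 3)*4) - 1*2761 = 2*((5 + 3)*4)*(-16 + (5 + 3)*4) - 1*2761 = 2*(8*4)*(-16 + 8*4) - 2761 = 2*32*(-16 + 32) - 2761 = 2*32*16 - 2761 = 1024 - 2761 = -1737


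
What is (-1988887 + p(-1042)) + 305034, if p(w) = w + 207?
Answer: -1684688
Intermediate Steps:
p(w) = 207 + w
(-1988887 + p(-1042)) + 305034 = (-1988887 + (207 - 1042)) + 305034 = (-1988887 - 835) + 305034 = -1989722 + 305034 = -1684688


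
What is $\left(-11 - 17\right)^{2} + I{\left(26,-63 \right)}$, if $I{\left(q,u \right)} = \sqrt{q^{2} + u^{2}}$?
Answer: $784 + \sqrt{4645} \approx 852.15$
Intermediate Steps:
$\left(-11 - 17\right)^{2} + I{\left(26,-63 \right)} = \left(-11 - 17\right)^{2} + \sqrt{26^{2} + \left(-63\right)^{2}} = \left(-28\right)^{2} + \sqrt{676 + 3969} = 784 + \sqrt{4645}$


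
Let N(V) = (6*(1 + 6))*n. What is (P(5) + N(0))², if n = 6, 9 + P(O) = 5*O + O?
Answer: 74529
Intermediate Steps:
P(O) = -9 + 6*O (P(O) = -9 + (5*O + O) = -9 + 6*O)
N(V) = 252 (N(V) = (6*(1 + 6))*6 = (6*7)*6 = 42*6 = 252)
(P(5) + N(0))² = ((-9 + 6*5) + 252)² = ((-9 + 30) + 252)² = (21 + 252)² = 273² = 74529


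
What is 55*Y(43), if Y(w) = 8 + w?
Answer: 2805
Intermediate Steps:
55*Y(43) = 55*(8 + 43) = 55*51 = 2805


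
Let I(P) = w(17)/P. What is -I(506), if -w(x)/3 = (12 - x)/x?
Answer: -15/8602 ≈ -0.0017438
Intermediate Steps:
w(x) = -3*(12 - x)/x
I(P) = 15/(17*P) (I(P) = (3 - 36/17)/P = 15/(17*P))
-I(506) = -15/(17*506) = -1*15/8602 = -15/8602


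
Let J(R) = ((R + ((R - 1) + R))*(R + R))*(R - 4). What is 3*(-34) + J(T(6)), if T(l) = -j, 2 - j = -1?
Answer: -522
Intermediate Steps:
j = 3 (j = 2 - 1*(-1) = 2 + 1 = 3)
T(l) = -3 (T(l) = -1*3 = -3)
J(R) = 2*R*(-1 + 3*R)*(-4 + R) (J(R) = ((R + ((-1 + R) + R))*(2*R))*(-4 + R) = ((R + (-1 + 2*R))*(2*R))*(-4 + R) = ((-1 + 3*R)*(2*R))*(-4 + R) = (2*R*(-1 + 3*R))*(-4 + R) = 2*R*(-1 + 3*R)*(-4 + R))
3*(-34) + J(T(6)) = 3*(-34) + 2*(-3)*(4 - 13*(-3) + 3*(-3)²) = -102 + 2*(-3)*(4 + 39 + 3*9) = -102 + 2*(-3)*(4 + 39 + 27) = -102 + 2*(-3)*70 = -102 - 420 = -522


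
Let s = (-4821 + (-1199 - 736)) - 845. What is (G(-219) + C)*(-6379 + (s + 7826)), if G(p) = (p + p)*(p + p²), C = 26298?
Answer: 128524431492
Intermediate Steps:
G(p) = 2*p*(p + p²) (G(p) = (2*p)*(p + p²) = 2*p*(p + p²))
s = -7601 (s = (-4821 - 1935) - 845 = -6756 - 845 = -7601)
(G(-219) + C)*(-6379 + (s + 7826)) = (2*(-219)²*(1 - 219) + 26298)*(-6379 + (-7601 + 7826)) = (2*47961*(-218) + 26298)*(-6379 + 225) = (-20910996 + 26298)*(-6154) = -20884698*(-6154) = 128524431492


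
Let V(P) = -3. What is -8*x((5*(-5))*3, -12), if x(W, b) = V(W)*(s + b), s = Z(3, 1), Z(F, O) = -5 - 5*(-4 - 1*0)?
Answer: 72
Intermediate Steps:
Z(F, O) = 15 (Z(F, O) = -5 - 5*(-4 + 0) = -5 - 5*(-4) = -5 + 20 = 15)
s = 15
x(W, b) = -45 - 3*b (x(W, b) = -3*(15 + b) = -45 - 3*b)
-8*x((5*(-5))*3, -12) = -8*(-45 - 3*(-12)) = -8*(-45 + 36) = -8*(-9) = 72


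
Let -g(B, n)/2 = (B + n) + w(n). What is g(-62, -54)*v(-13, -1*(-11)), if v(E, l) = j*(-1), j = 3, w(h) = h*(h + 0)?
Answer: 16800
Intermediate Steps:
w(h) = h² (w(h) = h*h = h²)
g(B, n) = -2*B - 2*n - 2*n² (g(B, n) = -2*((B + n) + n²) = -2*(B + n + n²) = -2*B - 2*n - 2*n²)
v(E, l) = -3 (v(E, l) = 3*(-1) = -3)
g(-62, -54)*v(-13, -1*(-11)) = (-2*(-62) - 2*(-54) - 2*(-54)²)*(-3) = (124 + 108 - 2*2916)*(-3) = (124 + 108 - 5832)*(-3) = -5600*(-3) = 16800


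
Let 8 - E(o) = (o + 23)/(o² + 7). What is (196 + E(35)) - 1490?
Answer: -792205/616 ≈ -1286.0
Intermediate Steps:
E(o) = 8 - (23 + o)/(7 + o²) (E(o) = 8 - (o + 23)/(o² + 7) = 8 - (23 + o)/(7 + o²))
(196 + E(35)) - 1490 = (196 + (33 - 1*35 + 8*35²)/(7 + 35²)) - 1490 = (196 + (33 - 35 + 8*1225)/(7 + 1225)) - 1490 = (196 + (33 - 35 + 9800)/1232) - 1490 = (196 + (1/1232)*9798) - 1490 = (196 + 4899/616) - 1490 = 125635/616 - 1490 = -792205/616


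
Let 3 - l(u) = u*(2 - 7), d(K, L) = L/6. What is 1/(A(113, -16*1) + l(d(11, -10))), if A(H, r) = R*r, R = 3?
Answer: -3/160 ≈ -0.018750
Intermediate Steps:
d(K, L) = L/6 (d(K, L) = L*(1/6) = L/6)
A(H, r) = 3*r
l(u) = 3 + 5*u (l(u) = 3 - u*(2 - 7) = 3 - u*(-5) = 3 - (-5)*u = 3 + 5*u)
1/(A(113, -16*1) + l(d(11, -10))) = 1/(3*(-16*1) + (3 + 5*((1/6)*(-10)))) = 1/(3*(-16) + (3 + 5*(-5/3))) = 1/(-48 + (3 - 25/3)) = 1/(-48 - 16/3) = 1/(-160/3) = -3/160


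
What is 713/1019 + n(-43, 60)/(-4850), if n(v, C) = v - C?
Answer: 3563007/4942150 ≈ 0.72094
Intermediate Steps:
713/1019 + n(-43, 60)/(-4850) = 713/1019 + (-43 - 1*60)/(-4850) = 713*(1/1019) + (-43 - 60)*(-1/4850) = 713/1019 - 103*(-1/4850) = 713/1019 + 103/4850 = 3563007/4942150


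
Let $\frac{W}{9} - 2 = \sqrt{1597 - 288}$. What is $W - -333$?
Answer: $351 + 9 \sqrt{1309} \approx 676.62$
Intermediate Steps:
$W = 18 + 9 \sqrt{1309}$ ($W = 18 + 9 \sqrt{1597 - 288} = 18 + 9 \sqrt{1309} \approx 343.62$)
$W - -333 = \left(18 + 9 \sqrt{1309}\right) - -333 = \left(18 + 9 \sqrt{1309}\right) + 333 = 351 + 9 \sqrt{1309}$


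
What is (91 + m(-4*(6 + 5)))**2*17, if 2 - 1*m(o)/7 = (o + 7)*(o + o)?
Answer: 8749899473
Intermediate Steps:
m(o) = 14 - 14*o*(7 + o) (m(o) = 14 - 7*(o + 7)*(o + o) = 14 - 7*(7 + o)*2*o = 14 - 14*o*(7 + o))
(91 + m(-4*(6 + 5)))**2*17 = (91 + (14 - (-392)*(6 + 5) - 14*16*(6 + 5)**2))**2*17 = (91 + (14 - (-392)*11 - 14*(-4*11)**2))**2*17 = (91 + (14 - 98*(-44) - 14*(-44)**2))**2*17 = (91 + (14 + 4312 - 14*1936))**2*17 = (91 + (14 + 4312 - 27104))**2*17 = (91 - 22778)**2*17 = (-22687)**2*17 = 514699969*17 = 8749899473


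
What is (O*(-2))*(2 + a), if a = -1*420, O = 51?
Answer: 42636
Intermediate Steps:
a = -420
(O*(-2))*(2 + a) = (51*(-2))*(2 - 420) = -102*(-418) = 42636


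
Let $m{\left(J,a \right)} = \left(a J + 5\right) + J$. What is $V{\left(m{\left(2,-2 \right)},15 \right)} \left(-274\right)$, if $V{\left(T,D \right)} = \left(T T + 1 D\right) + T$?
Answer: $-7398$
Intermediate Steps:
$m{\left(J,a \right)} = 5 + J + J a$ ($m{\left(J,a \right)} = \left(J a + 5\right) + J = \left(5 + J a\right) + J = 5 + J + J a$)
$V{\left(T,D \right)} = D + T + T^{2}$ ($V{\left(T,D \right)} = \left(T^{2} + D\right) + T = \left(D + T^{2}\right) + T = D + T + T^{2}$)
$V{\left(m{\left(2,-2 \right)},15 \right)} \left(-274\right) = \left(15 + \left(5 + 2 + 2 \left(-2\right)\right) + \left(5 + 2 + 2 \left(-2\right)\right)^{2}\right) \left(-274\right) = \left(15 + \left(5 + 2 - 4\right) + \left(5 + 2 - 4\right)^{2}\right) \left(-274\right) = \left(15 + 3 + 3^{2}\right) \left(-274\right) = \left(15 + 3 + 9\right) \left(-274\right) = 27 \left(-274\right) = -7398$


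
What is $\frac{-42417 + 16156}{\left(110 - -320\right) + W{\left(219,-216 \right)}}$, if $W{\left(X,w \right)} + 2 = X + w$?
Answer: $- \frac{26261}{431} \approx -60.93$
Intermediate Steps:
$W{\left(X,w \right)} = -2 + X + w$ ($W{\left(X,w \right)} = -2 + \left(X + w\right) = -2 + X + w$)
$\frac{-42417 + 16156}{\left(110 - -320\right) + W{\left(219,-216 \right)}} = \frac{-42417 + 16156}{\left(110 - -320\right) - -1} = - \frac{26261}{\left(110 + 320\right) + 1} = - \frac{26261}{430 + 1} = - \frac{26261}{431}$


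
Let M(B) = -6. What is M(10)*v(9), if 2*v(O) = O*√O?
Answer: -81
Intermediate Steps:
v(O) = O^(3/2)/2 (v(O) = (O*√O)/2 = O^(3/2)/2)
M(10)*v(9) = -3*9^(3/2) = -3*27 = -6*27/2 = -81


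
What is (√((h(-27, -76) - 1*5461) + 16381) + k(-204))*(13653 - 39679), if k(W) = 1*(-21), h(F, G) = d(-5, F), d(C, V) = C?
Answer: 546546 - 26026*√10915 ≈ -2.1725e+6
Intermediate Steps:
h(F, G) = -5
k(W) = -21
(√((h(-27, -76) - 1*5461) + 16381) + k(-204))*(13653 - 39679) = (√((-5 - 1*5461) + 16381) - 21)*(13653 - 39679) = (√((-5 - 5461) + 16381) - 21)*(-26026) = (√(-5466 + 16381) - 21)*(-26026) = (√10915 - 21)*(-26026) = (-21 + √10915)*(-26026) = 546546 - 26026*√10915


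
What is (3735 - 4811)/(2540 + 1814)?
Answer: -538/2177 ≈ -0.24713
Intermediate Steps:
(3735 - 4811)/(2540 + 1814) = -1076/4354 = -1076*1/4354 = -538/2177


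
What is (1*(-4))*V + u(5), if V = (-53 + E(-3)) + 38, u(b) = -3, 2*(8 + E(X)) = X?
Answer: 95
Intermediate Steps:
E(X) = -8 + X/2
V = -49/2 (V = (-53 + (-8 + (1/2)*(-3))) + 38 = (-53 + (-8 - 3/2)) + 38 = (-53 - 19/2) + 38 = -125/2 + 38 = -49/2 ≈ -24.500)
(1*(-4))*V + u(5) = (1*(-4))*(-49/2) - 3 = -4*(-49/2) - 3 = 98 - 3 = 95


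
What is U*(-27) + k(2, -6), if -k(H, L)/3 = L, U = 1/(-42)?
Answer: 261/14 ≈ 18.643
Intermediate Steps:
U = -1/42 ≈ -0.023810
k(H, L) = -3*L
U*(-27) + k(2, -6) = -1/42*(-27) - 3*(-6) = 9/14 + 18 = 261/14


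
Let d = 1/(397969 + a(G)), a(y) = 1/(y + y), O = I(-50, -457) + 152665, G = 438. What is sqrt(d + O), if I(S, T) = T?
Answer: 2*sqrt(4624706653345443644355)/348620845 ≈ 390.14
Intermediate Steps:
O = 152208 (O = -457 + 152665 = 152208)
a(y) = 1/(2*y)
d = 876/348620845 (d = 1/(397969 + (1/2)/438) = 1/(397969 + (1/2)*(1/438)) = 1/(397969 + 1/876) = 1/(348620845/876) = 876/348620845 ≈ 2.5128e-6)
sqrt(d + O) = sqrt(876/348620845 + 152208) = sqrt(53062881576636/348620845) = 2*sqrt(4624706653345443644355)/348620845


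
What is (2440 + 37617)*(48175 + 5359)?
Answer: 2144411438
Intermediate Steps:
(2440 + 37617)*(48175 + 5359) = 40057*53534 = 2144411438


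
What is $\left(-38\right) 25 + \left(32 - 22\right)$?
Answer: $-940$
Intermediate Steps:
$\left(-38\right) 25 + \left(32 - 22\right) = -950 + \left(32 - 22\right) = -950 + 10 = -940$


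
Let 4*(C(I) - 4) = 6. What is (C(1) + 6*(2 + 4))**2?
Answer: 6889/4 ≈ 1722.3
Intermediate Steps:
C(I) = 11/2 (C(I) = 4 + (1/4)*6 = 4 + 3/2 = 11/2)
(C(1) + 6*(2 + 4))**2 = (11/2 + 6*(2 + 4))**2 = (11/2 + 6*6)**2 = (11/2 + 36)**2 = (83/2)**2 = 6889/4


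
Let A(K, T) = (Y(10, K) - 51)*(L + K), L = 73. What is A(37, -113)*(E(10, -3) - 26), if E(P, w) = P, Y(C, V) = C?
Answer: 72160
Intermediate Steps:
A(K, T) = -2993 - 41*K (A(K, T) = (10 - 51)*(73 + K) = -41*(73 + K) = -2993 - 41*K)
A(37, -113)*(E(10, -3) - 26) = (-2993 - 41*37)*(10 - 26) = (-2993 - 1517)*(-16) = -4510*(-16) = 72160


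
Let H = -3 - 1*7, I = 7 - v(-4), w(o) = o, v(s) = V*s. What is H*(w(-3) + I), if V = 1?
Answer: -80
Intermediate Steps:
v(s) = s (v(s) = 1*s = s)
I = 11 (I = 7 - 1*(-4) = 7 + 4 = 11)
H = -10 (H = -3 - 7 = -10)
H*(w(-3) + I) = -10*(-3 + 11) = -10*8 = -80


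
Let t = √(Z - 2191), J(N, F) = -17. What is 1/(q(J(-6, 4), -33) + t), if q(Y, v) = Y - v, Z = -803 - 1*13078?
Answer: 2/2041 - 7*I*√82/8164 ≈ 0.00097991 - 0.0077643*I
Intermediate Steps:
Z = -13881 (Z = -803 - 13078 = -13881)
t = 14*I*√82 (t = √(-13881 - 2191) = √(-16072) = 14*I*√82 ≈ 126.78*I)
1/(q(J(-6, 4), -33) + t) = 1/((-17 - 1*(-33)) + 14*I*√82) = 1/((-17 + 33) + 14*I*√82) = 1/(16 + 14*I*√82)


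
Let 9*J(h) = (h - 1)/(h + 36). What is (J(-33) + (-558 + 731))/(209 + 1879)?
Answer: 4637/56376 ≈ 0.082251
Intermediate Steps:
J(h) = (-1 + h)/(9*(36 + h)) (J(h) = ((h - 1)/(h + 36))/9 = ((-1 + h)/(36 + h))/9 = (-1 + h)/(9*(36 + h)))
(J(-33) + (-558 + 731))/(209 + 1879) = ((-1 - 33)/(9*(36 - 33)) + (-558 + 731))/(209 + 1879) = ((⅑)*(-34)/3 + 173)/2088 = ((⅑)*(⅓)*(-34) + 173)*(1/2088) = (-34/27 + 173)*(1/2088) = (4637/27)*(1/2088) = 4637/56376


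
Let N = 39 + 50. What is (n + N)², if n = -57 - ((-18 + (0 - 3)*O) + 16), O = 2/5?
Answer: 30976/25 ≈ 1239.0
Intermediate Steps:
O = ⅖ (O = 2*(⅕) = ⅖ ≈ 0.40000)
n = -269/5 (n = -57 - ((-18 + (0 - 3)*(⅖)) + 16) = -57 - ((-18 - 3*⅖) + 16) = -57 - ((-18 - 6/5) + 16) = -57 - (-96/5 + 16) = -57 - 1*(-16/5) = -57 + 16/5 = -269/5 ≈ -53.800)
N = 89
(n + N)² = (-269/5 + 89)² = (176/5)² = 30976/25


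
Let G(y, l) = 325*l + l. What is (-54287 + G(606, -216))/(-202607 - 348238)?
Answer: 124703/550845 ≈ 0.22638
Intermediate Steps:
G(y, l) = 326*l
(-54287 + G(606, -216))/(-202607 - 348238) = (-54287 + 326*(-216))/(-202607 - 348238) = (-54287 - 70416)/(-550845) = -124703*(-1/550845) = 124703/550845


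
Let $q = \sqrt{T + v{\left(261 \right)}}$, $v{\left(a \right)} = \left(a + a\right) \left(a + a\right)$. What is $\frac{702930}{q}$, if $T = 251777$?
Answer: $\frac{702930 \sqrt{524261}}{524261} \approx 970.82$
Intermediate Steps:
$v{\left(a \right)} = 4 a^{2}$ ($v{\left(a \right)} = 2 a 2 a = 4 a^{2}$)
$q = \sqrt{524261}$ ($q = \sqrt{251777 + 4 \cdot 261^{2}} = \sqrt{251777 + 4 \cdot 68121} = \sqrt{251777 + 272484} = \sqrt{524261} \approx 724.06$)
$\frac{702930}{q} = \frac{702930}{\sqrt{524261}} = 702930 \frac{\sqrt{524261}}{524261} = \frac{702930 \sqrt{524261}}{524261}$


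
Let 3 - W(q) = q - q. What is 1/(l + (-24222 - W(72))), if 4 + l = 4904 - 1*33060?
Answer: -1/52385 ≈ -1.9089e-5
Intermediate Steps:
W(q) = 3 (W(q) = 3 - (q - q) = 3 - 1*0 = 3 + 0 = 3)
l = -28160 (l = -4 + (4904 - 1*33060) = -4 + (4904 - 33060) = -4 - 28156 = -28160)
1/(l + (-24222 - W(72))) = 1/(-28160 + (-24222 - 1*3)) = 1/(-28160 + (-24222 - 3)) = 1/(-28160 - 24225) = 1/(-52385) = -1/52385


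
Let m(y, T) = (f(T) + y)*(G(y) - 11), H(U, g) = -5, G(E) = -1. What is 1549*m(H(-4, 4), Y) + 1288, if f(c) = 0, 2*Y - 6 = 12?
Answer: 94228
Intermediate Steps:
Y = 9 (Y = 3 + (½)*12 = 3 + 6 = 9)
m(y, T) = -12*y (m(y, T) = (0 + y)*(-1 - 11) = y*(-12) = -12*y)
1549*m(H(-4, 4), Y) + 1288 = 1549*(-12*(-5)) + 1288 = 1549*60 + 1288 = 92940 + 1288 = 94228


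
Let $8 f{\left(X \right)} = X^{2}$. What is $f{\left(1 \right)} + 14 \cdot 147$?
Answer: $\frac{16465}{8} \approx 2058.1$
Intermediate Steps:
$f{\left(X \right)} = \frac{X^{2}}{8}$
$f{\left(1 \right)} + 14 \cdot 147 = \frac{1^{2}}{8} + 14 \cdot 147 = \frac{1}{8} \cdot 1 + 2058 = \frac{1}{8} + 2058 = \frac{16465}{8}$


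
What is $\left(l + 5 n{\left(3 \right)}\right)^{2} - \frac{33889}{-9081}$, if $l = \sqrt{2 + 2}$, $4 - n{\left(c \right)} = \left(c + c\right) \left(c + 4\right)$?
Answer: $\frac{320992753}{9081} \approx 35348.0$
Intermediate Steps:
$n{\left(c \right)} = 4 - 2 c \left(4 + c\right)$ ($n{\left(c \right)} = 4 - \left(c + c\right) \left(c + 4\right) = 4 - 2 c \left(4 + c\right)$)
$l = 2$ ($l = \sqrt{4} = 2$)
$\left(l + 5 n{\left(3 \right)}\right)^{2} - \frac{33889}{-9081} = \left(2 + 5 \left(4 - 24 - 2 \cdot 3^{2}\right)\right)^{2} - \frac{33889}{-9081} = \left(2 + 5 \left(4 - 24 - 18\right)\right)^{2} - - \frac{33889}{9081} = \left(2 + 5 \left(4 - 24 - 18\right)\right)^{2} + \frac{33889}{9081} = \left(2 + 5 \left(-38\right)\right)^{2} + \frac{33889}{9081} = \left(2 - 190\right)^{2} + \frac{33889}{9081} = \left(-188\right)^{2} + \frac{33889}{9081} = 35344 + \frac{33889}{9081} = \frac{320992753}{9081}$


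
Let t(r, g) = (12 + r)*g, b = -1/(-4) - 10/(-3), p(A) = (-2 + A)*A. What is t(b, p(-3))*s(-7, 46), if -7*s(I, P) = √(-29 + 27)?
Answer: -935*I*√2/28 ≈ -47.225*I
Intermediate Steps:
s(I, P) = -I*√2/7 (s(I, P) = -√(-29 + 27)/7 = -I*√2/7)
p(A) = A*(-2 + A)
b = 43/12 (b = -1*(-¼) - 10*(-⅓) = ¼ + 10/3 = 43/12 ≈ 3.5833)
t(r, g) = g*(12 + r)
t(b, p(-3))*s(-7, 46) = ((-3*(-2 - 3))*(12 + 43/12))*(-I*√2/7) = (-3*(-5)*(187/12))*(-I*√2/7) = (15*(187/12))*(-I*√2/7) = 935*(-I*√2/7)/4 = -935*I*√2/28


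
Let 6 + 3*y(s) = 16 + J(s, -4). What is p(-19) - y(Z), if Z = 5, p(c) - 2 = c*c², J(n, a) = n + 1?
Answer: -20587/3 ≈ -6862.3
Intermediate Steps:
J(n, a) = 1 + n
p(c) = 2 + c³ (p(c) = 2 + c*c² = 2 + c³)
y(s) = 11/3 + s/3 (y(s) = -2 + (16 + (1 + s))/3 = -2 + (17 + s)/3 = -2 + (17/3 + s/3) = 11/3 + s/3)
p(-19) - y(Z) = (2 + (-19)³) - (11/3 + (⅓)*5) = (2 - 6859) - (11/3 + 5/3) = -6857 - 1*16/3 = -6857 - 16/3 = -20587/3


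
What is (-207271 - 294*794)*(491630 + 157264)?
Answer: -285972128058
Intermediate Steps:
(-207271 - 294*794)*(491630 + 157264) = (-207271 - 233436)*648894 = -440707*648894 = -285972128058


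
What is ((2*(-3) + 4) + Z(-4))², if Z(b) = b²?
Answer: 196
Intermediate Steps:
((2*(-3) + 4) + Z(-4))² = ((2*(-3) + 4) + (-4)²)² = ((-6 + 4) + 16)² = (-2 + 16)² = 14² = 196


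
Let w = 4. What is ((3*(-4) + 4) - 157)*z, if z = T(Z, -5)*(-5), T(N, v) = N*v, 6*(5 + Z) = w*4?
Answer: 9625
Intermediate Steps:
Z = -7/3 (Z = -5 + (4*4)/6 = -5 + (⅙)*16 = -5 + 8/3 = -7/3 ≈ -2.3333)
z = -175/3 (z = -7/3*(-5)*(-5) = (35/3)*(-5) = -175/3 ≈ -58.333)
((3*(-4) + 4) - 157)*z = ((3*(-4) + 4) - 157)*(-175/3) = ((-12 + 4) - 157)*(-175/3) = (-8 - 157)*(-175/3) = -165*(-175/3) = 9625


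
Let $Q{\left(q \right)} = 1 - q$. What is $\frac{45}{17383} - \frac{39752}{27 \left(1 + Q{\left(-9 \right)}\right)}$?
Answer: $- \frac{690995651}{5162751} \approx -133.84$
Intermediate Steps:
$\frac{45}{17383} - \frac{39752}{27 \left(1 + Q{\left(-9 \right)}\right)} = \frac{45}{17383} - \frac{39752}{27 \left(1 + \left(1 - -9\right)\right)} = 45 \cdot \frac{1}{17383} - \frac{39752}{27 \left(1 + \left(1 + 9\right)\right)} = \frac{45}{17383} - \frac{39752}{27 \left(1 + 10\right)} = \frac{45}{17383} - \frac{39752}{27 \cdot 11} = \frac{45}{17383} - \frac{39752}{297} = - \frac{690995651}{5162751}$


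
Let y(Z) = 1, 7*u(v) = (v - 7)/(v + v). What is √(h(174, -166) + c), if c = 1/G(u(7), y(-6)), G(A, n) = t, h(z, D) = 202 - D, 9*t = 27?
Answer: √3315/3 ≈ 19.192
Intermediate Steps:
t = 3 (t = (⅑)*27 = 3)
u(v) = (-7 + v)/(14*v) (u(v) = ((v - 7)/(v + v))/7 = ((-7 + v)/((2*v)))/7 = ((-7 + v)*(1/(2*v)))/7 = ((-7 + v)/(2*v))/7 = (-7 + v)/(14*v))
G(A, n) = 3
c = ⅓ (c = 1/3 = ⅓ ≈ 0.33333)
√(h(174, -166) + c) = √((202 - 1*(-166)) + ⅓) = √((202 + 166) + ⅓) = √(368 + ⅓) = √(1105/3) = √3315/3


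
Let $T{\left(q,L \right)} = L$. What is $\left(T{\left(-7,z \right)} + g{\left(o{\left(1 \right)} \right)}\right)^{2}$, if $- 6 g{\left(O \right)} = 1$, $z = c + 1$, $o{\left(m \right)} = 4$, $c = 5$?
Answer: $\frac{1225}{36} \approx 34.028$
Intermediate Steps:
$z = 6$ ($z = 5 + 1 = 6$)
$g{\left(O \right)} = - \frac{1}{6}$ ($g{\left(O \right)} = \left(- \frac{1}{6}\right) 1 = - \frac{1}{6}$)
$\left(T{\left(-7,z \right)} + g{\left(o{\left(1 \right)} \right)}\right)^{2} = \left(6 - \frac{1}{6}\right)^{2} = \left(\frac{35}{6}\right)^{2} = \frac{1225}{36}$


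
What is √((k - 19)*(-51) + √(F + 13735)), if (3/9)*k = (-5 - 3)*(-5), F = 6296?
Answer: √(-5151 + √20031) ≈ 70.778*I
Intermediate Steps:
k = 120 (k = 3*((-5 - 3)*(-5)) = 3*(-8*(-5)) = 3*40 = 120)
√((k - 19)*(-51) + √(F + 13735)) = √((120 - 19)*(-51) + √(6296 + 13735)) = √(101*(-51) + √20031) = √(-5151 + √20031)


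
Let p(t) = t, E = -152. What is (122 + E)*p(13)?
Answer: -390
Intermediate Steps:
(122 + E)*p(13) = (122 - 152)*13 = -30*13 = -390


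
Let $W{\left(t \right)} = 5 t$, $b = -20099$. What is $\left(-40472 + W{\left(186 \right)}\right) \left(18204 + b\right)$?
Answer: $74932090$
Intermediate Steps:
$\left(-40472 + W{\left(186 \right)}\right) \left(18204 + b\right) = \left(-40472 + 5 \cdot 186\right) \left(18204 - 20099\right) = \left(-40472 + 930\right) \left(-1895\right) = \left(-39542\right) \left(-1895\right) = 74932090$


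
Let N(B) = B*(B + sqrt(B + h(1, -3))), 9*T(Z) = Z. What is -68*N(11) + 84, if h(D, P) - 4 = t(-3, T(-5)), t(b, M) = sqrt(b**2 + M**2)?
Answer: -8144 - 748*sqrt(135 + sqrt(754))/3 ≈ -11322.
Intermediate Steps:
T(Z) = Z/9
t(b, M) = sqrt(M**2 + b**2)
h(D, P) = 4 + sqrt(754)/9 (h(D, P) = 4 + sqrt(((1/9)*(-5))**2 + (-3)**2) = 4 + sqrt((-5/9)**2 + 9) = 4 + sqrt(25/81 + 9) = 4 + sqrt(754/81) = 4 + sqrt(754)/9)
N(B) = B*(B + sqrt(4 + B + sqrt(754)/9)) (N(B) = B*(B + sqrt(B + (4 + sqrt(754)/9))) = B*(B + sqrt(4 + B + sqrt(754)/9)))
-68*N(11) + 84 = -68*11*(sqrt(36 + sqrt(754) + 9*11) + 3*11)/3 + 84 = -68*11*(sqrt(36 + sqrt(754) + 99) + 33)/3 + 84 = -68*11*(sqrt(135 + sqrt(754)) + 33)/3 + 84 = -68*11*(33 + sqrt(135 + sqrt(754)))/3 + 84 = -68*(121 + 11*sqrt(135 + sqrt(754))/3) + 84 = (-8228 - 748*sqrt(135 + sqrt(754))/3) + 84 = -8144 - 748*sqrt(135 + sqrt(754))/3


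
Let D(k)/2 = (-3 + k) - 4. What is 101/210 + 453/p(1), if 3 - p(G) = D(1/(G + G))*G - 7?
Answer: 97453/4830 ≈ 20.177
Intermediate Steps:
D(k) = -14 + 2*k (D(k) = 2*((-3 + k) - 4) = 2*(-7 + k) = -14 + 2*k)
p(G) = 10 - G*(-14 + 1/G) (p(G) = 3 - ((-14 + 2/(G + G))*G - 7) = 3 - ((-14 + 2/((2*G)))*G - 7) = 3 - ((-14 + 2*(1/(2*G)))*G - 7) = 3 - ((-14 + 1/G)*G - 7) = 3 - (G*(-14 + 1/G) - 7) = 3 - (-7 + G*(-14 + 1/G)) = 3 + (7 - G*(-14 + 1/G)) = 10 - G*(-14 + 1/G))
101/210 + 453/p(1) = 101/210 + 453/(9 + 14*1) = 101*(1/210) + 453/(9 + 14) = 101/210 + 453/23 = 97453/4830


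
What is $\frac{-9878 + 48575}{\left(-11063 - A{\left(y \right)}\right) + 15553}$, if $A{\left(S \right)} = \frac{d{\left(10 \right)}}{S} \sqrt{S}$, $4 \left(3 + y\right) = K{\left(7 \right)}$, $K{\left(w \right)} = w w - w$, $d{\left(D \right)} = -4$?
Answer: $\frac{1303121475}{151200734} - \frac{38697 \sqrt{30}}{75600367} \approx 8.6157$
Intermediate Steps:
$K{\left(w \right)} = w^{2} - w$
$y = \frac{15}{2}$ ($y = -3 + \frac{7 \left(-1 + 7\right)}{4} = -3 + \frac{7 \cdot 6}{4} = -3 + \frac{1}{4} \cdot 42 = -3 + \frac{21}{2} = \frac{15}{2} \approx 7.5$)
$A{\left(S \right)} = - \frac{4}{\sqrt{S}}$ ($A{\left(S \right)} = - \frac{4}{S} \sqrt{S} = - \frac{4}{\sqrt{S}}$)
$\frac{-9878 + 48575}{\left(-11063 - A{\left(y \right)}\right) + 15553} = \frac{-9878 + 48575}{\left(-11063 - - \frac{4}{\frac{1}{2} \sqrt{30}}\right) + 15553} = \frac{38697}{\left(-11063 - - 4 \frac{\sqrt{30}}{15}\right) + 15553} = \frac{38697}{\left(-11063 - - \frac{4 \sqrt{30}}{15}\right) + 15553} = \frac{38697}{\left(-11063 + \frac{4 \sqrt{30}}{15}\right) + 15553} = \frac{38697}{4490 + \frac{4 \sqrt{30}}{15}}$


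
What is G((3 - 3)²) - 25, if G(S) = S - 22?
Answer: -47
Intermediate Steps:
G(S) = -22 + S
G((3 - 3)²) - 25 = (-22 + (3 - 3)²) - 25 = (-22 + 0²) - 25 = (-22 + 0) - 25 = -22 - 25 = -47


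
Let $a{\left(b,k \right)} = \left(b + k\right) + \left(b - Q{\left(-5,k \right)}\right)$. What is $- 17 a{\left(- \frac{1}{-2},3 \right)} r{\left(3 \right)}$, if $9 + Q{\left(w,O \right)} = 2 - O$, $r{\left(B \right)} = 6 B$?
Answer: $-4284$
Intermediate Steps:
$Q{\left(w,O \right)} = -7 - O$ ($Q{\left(w,O \right)} = -9 - \left(-2 + O\right) = -7 - O$)
$a{\left(b,k \right)} = 7 + 2 b + 2 k$ ($a{\left(b,k \right)} = \left(b + k\right) - \left(-7 - b - k\right) = \left(b + k\right) + \left(b + \left(7 + k\right)\right) = \left(b + k\right) + \left(7 + b + k\right) = 7 + 2 b + 2 k$)
$- 17 a{\left(- \frac{1}{-2},3 \right)} r{\left(3 \right)} = - 17 \left(7 + 2 \left(- \frac{1}{-2}\right) + 2 \cdot 3\right) 6 \cdot 3 = - 17 \left(7 + 2 \left(\left(-1\right) \left(- \frac{1}{2}\right)\right) + 6\right) 18 = - 17 \left(7 + 2 \cdot \frac{1}{2} + 6\right) 18 = - 17 \left(7 + 1 + 6\right) 18 = \left(-17\right) 14 \cdot 18 = \left(-238\right) 18 = -4284$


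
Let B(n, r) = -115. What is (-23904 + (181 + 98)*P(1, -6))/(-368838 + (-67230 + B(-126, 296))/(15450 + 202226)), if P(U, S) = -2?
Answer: 5324790312/80287247833 ≈ 0.066322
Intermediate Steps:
(-23904 + (181 + 98)*P(1, -6))/(-368838 + (-67230 + B(-126, 296))/(15450 + 202226)) = (-23904 + (181 + 98)*(-2))/(-368838 + (-67230 - 115)/(15450 + 202226)) = (-23904 + 279*(-2))/(-368838 - 67345/217676) = (-23904 - 558)/(-368838 - 67345*1/217676) = -24462/(-368838 - 67345/217676) = -24462/(-80287247833/217676) = -24462*(-217676/80287247833) = 5324790312/80287247833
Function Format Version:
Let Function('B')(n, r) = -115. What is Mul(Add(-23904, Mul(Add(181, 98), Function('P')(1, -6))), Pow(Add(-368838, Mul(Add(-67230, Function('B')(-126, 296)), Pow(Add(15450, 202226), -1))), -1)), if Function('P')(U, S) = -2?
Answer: Rational(5324790312, 80287247833) ≈ 0.066322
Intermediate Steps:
Mul(Add(-23904, Mul(Add(181, 98), Function('P')(1, -6))), Pow(Add(-368838, Mul(Add(-67230, Function('B')(-126, 296)), Pow(Add(15450, 202226), -1))), -1)) = Mul(Add(-23904, Mul(Add(181, 98), -2)), Pow(Add(-368838, Mul(Add(-67230, -115), Pow(Add(15450, 202226), -1))), -1)) = Mul(Add(-23904, Mul(279, -2)), Pow(Add(-368838, Mul(-67345, Pow(217676, -1))), -1)) = Mul(Add(-23904, -558), Pow(Add(-368838, Mul(-67345, Rational(1, 217676))), -1)) = Mul(-24462, Pow(Add(-368838, Rational(-67345, 217676)), -1)) = Mul(-24462, Pow(Rational(-80287247833, 217676), -1)) = Mul(-24462, Rational(-217676, 80287247833)) = Rational(5324790312, 80287247833)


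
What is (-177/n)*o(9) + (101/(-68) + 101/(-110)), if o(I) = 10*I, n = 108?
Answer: -560639/3740 ≈ -149.90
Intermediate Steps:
(-177/n)*o(9) + (101/(-68) + 101/(-110)) = (-177/108)*(10*9) + (101/(-68) + 101/(-110)) = -177*1/108*90 + (101*(-1/68) + 101*(-1/110)) = -59/36*90 + (-101/68 - 101/110) = -295/2 - 8989/3740 = -560639/3740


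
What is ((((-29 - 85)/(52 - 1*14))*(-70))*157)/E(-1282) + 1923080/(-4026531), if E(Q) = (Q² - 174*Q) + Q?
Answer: -115146187591/250357617987 ≈ -0.45993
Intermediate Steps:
E(Q) = Q² - 173*Q
((((-29 - 85)/(52 - 1*14))*(-70))*157)/E(-1282) + 1923080/(-4026531) = ((((-29 - 85)/(52 - 1*14))*(-70))*157)/((-1282*(-173 - 1282))) + 1923080/(-4026531) = ((-114/(52 - 14)*(-70))*157)/((-1282*(-1455))) + 1923080*(-1/4026531) = ((-114/38*(-70))*157)/1865310 - 1923080/4026531 = ((-114*1/38*(-70))*157)*(1/1865310) - 1923080/4026531 = (-3*(-70)*157)*(1/1865310) - 1923080/4026531 = (210*157)*(1/1865310) - 1923080/4026531 = 32970*(1/1865310) - 1923080/4026531 = 1099/62177 - 1923080/4026531 = -115146187591/250357617987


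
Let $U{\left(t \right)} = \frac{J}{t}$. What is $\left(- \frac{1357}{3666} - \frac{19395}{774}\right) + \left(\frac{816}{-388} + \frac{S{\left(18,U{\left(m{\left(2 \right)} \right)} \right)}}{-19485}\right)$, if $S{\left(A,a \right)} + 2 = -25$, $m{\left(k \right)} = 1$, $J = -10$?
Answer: $- \frac{455687214376}{16552384095} \approx -27.53$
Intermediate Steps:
$U{\left(t \right)} = - \frac{10}{t}$
$S{\left(A,a \right)} = -27$ ($S{\left(A,a \right)} = -2 - 25 = -27$)
$\left(- \frac{1357}{3666} - \frac{19395}{774}\right) + \left(\frac{816}{-388} + \frac{S{\left(18,U{\left(m{\left(2 \right)} \right)} \right)}}{-19485}\right) = \left(- \frac{1357}{3666} - \frac{19395}{774}\right) + \left(\frac{816}{-388} - \frac{27}{-19485}\right) = \left(\left(-1357\right) \frac{1}{3666} - \frac{2155}{86}\right) + \left(816 \left(- \frac{1}{388}\right) - - \frac{3}{2165}\right) = \left(- \frac{1357}{3666} - \frac{2155}{86}\right) + \left(- \frac{204}{97} + \frac{3}{2165}\right) = - \frac{2004233}{78819} - \frac{441369}{210005} = - \frac{455687214376}{16552384095}$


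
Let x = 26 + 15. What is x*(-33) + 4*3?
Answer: -1341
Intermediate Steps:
x = 41
x*(-33) + 4*3 = 41*(-33) + 4*3 = -1353 + 12 = -1341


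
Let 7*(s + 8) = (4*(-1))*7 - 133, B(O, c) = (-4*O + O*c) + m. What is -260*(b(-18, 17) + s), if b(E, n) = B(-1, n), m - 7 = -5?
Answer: 10920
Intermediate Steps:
m = 2 (m = 7 - 5 = 2)
B(O, c) = 2 - 4*O + O*c (B(O, c) = (-4*O + O*c) + 2 = 2 - 4*O + O*c)
b(E, n) = 6 - n (b(E, n) = 2 - 4*(-1) - n = 2 + 4 - n = 6 - n)
s = -31 (s = -8 + ((4*(-1))*7 - 133)/7 = -8 + (-4*7 - 133)/7 = -8 + (-28 - 133)/7 = -8 + (⅐)*(-161) = -8 - 23 = -31)
-260*(b(-18, 17) + s) = -260*((6 - 1*17) - 31) = -260*((6 - 17) - 31) = -260*(-11 - 31) = -260*(-42) = 10920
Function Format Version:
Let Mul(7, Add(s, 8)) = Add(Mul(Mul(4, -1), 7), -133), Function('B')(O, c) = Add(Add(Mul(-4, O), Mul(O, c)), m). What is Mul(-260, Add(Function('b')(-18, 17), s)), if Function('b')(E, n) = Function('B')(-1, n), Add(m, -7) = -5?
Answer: 10920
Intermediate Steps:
m = 2 (m = Add(7, -5) = 2)
Function('B')(O, c) = Add(2, Mul(-4, O), Mul(O, c)) (Function('B')(O, c) = Add(Add(Mul(-4, O), Mul(O, c)), 2) = Add(2, Mul(-4, O), Mul(O, c)))
Function('b')(E, n) = Add(6, Mul(-1, n)) (Function('b')(E, n) = Add(2, Mul(-4, -1), Mul(-1, n)) = Add(2, 4, Mul(-1, n)) = Add(6, Mul(-1, n)))
s = -31 (s = Add(-8, Mul(Rational(1, 7), Add(Mul(Mul(4, -1), 7), -133))) = Add(-8, Mul(Rational(1, 7), Add(Mul(-4, 7), -133))) = Add(-8, Mul(Rational(1, 7), Add(-28, -133))) = Add(-8, Mul(Rational(1, 7), -161)) = Add(-8, -23) = -31)
Mul(-260, Add(Function('b')(-18, 17), s)) = Mul(-260, Add(Add(6, Mul(-1, 17)), -31)) = Mul(-260, Add(Add(6, -17), -31)) = Mul(-260, Add(-11, -31)) = Mul(-260, -42) = 10920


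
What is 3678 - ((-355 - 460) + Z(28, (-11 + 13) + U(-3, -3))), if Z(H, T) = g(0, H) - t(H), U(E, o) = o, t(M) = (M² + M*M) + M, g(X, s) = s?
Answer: 6061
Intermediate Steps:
t(M) = M + 2*M² (t(M) = (M² + M²) + M = 2*M² + M = M + 2*M²)
Z(H, T) = H - H*(1 + 2*H)
3678 - ((-355 - 460) + Z(28, (-11 + 13) + U(-3, -3))) = 3678 - ((-355 - 460) - 2*28²) = 3678 - (-815 - 2*784) = 3678 - (-815 - 1568) = 3678 - 1*(-2383) = 3678 + 2383 = 6061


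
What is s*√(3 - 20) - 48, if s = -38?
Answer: -48 - 38*I*√17 ≈ -48.0 - 156.68*I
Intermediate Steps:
s*√(3 - 20) - 48 = -38*√(3 - 20) - 48 = -38*I*√17 - 48 = -48 - 38*I*√17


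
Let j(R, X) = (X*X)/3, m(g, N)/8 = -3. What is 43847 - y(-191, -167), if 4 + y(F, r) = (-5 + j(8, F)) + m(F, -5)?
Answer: 95159/3 ≈ 31720.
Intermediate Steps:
m(g, N) = -24 (m(g, N) = 8*(-3) = -24)
j(R, X) = X²/3 (j(R, X) = X²*(⅓) = X²/3)
y(F, r) = -33 + F²/3 (y(F, r) = -4 + ((-5 + F²/3) - 24) = -4 + (-29 + F²/3) = -33 + F²/3)
43847 - y(-191, -167) = 43847 - (-33 + (⅓)*(-191)²) = 43847 - (-33 + (⅓)*36481) = 43847 - (-33 + 36481/3) = 43847 - 1*36382/3 = 43847 - 36382/3 = 95159/3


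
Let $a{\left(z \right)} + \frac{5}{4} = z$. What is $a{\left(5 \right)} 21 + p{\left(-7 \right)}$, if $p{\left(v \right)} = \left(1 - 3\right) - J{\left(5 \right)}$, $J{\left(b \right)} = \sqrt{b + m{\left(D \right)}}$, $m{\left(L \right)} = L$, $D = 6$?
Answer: $\frac{307}{4} - \sqrt{11} \approx 73.433$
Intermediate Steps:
$a{\left(z \right)} = - \frac{5}{4} + z$
$J{\left(b \right)} = \sqrt{6 + b}$ ($J{\left(b \right)} = \sqrt{b + 6} = \sqrt{6 + b}$)
$p{\left(v \right)} = -2 - \sqrt{11}$ ($p{\left(v \right)} = \left(1 - 3\right) - \sqrt{6 + 5} = -2 - \sqrt{11}$)
$a{\left(5 \right)} 21 + p{\left(-7 \right)} = \left(- \frac{5}{4} + 5\right) 21 - \left(2 + \sqrt{11}\right) = \frac{15}{4} \cdot 21 - \left(2 + \sqrt{11}\right) = \frac{315}{4} - \left(2 + \sqrt{11}\right) = \frac{307}{4} - \sqrt{11}$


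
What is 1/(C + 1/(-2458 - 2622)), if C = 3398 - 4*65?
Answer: 5080/15941039 ≈ 0.00031867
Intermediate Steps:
C = 3138 (C = 3398 - 1*260 = 3398 - 260 = 3138)
1/(C + 1/(-2458 - 2622)) = 1/(3138 + 1/(-2458 - 2622)) = 1/(3138 + 1/(-5080)) = 1/(3138 - 1/5080) = 1/(15941039/5080) = 5080/15941039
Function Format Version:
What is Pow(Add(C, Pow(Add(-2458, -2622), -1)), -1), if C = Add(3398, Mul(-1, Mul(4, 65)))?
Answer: Rational(5080, 15941039) ≈ 0.00031867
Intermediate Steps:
C = 3138 (C = Add(3398, Mul(-1, 260)) = Add(3398, -260) = 3138)
Pow(Add(C, Pow(Add(-2458, -2622), -1)), -1) = Pow(Add(3138, Pow(Add(-2458, -2622), -1)), -1) = Pow(Add(3138, Pow(-5080, -1)), -1) = Pow(Add(3138, Rational(-1, 5080)), -1) = Pow(Rational(15941039, 5080), -1) = Rational(5080, 15941039)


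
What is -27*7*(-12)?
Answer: 2268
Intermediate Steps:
-27*7*(-12) = -189*(-12) = 2268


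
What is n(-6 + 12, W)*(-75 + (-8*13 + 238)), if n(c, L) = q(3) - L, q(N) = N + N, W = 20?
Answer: -826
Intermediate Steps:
q(N) = 2*N
n(c, L) = 6 - L (n(c, L) = 2*3 - L = 6 - L)
n(-6 + 12, W)*(-75 + (-8*13 + 238)) = (6 - 1*20)*(-75 + (-8*13 + 238)) = (6 - 20)*(-75 + (-104 + 238)) = -14*(-75 + 134) = -14*59 = -826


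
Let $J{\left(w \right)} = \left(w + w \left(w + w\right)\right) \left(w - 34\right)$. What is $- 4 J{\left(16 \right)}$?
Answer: $38016$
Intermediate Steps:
$J{\left(w \right)} = \left(-34 + w\right) \left(w + 2 w^{2}\right)$ ($J{\left(w \right)} = \left(w + w 2 w\right) \left(-34 + w\right) = \left(w + 2 w^{2}\right) \left(-34 + w\right) = \left(-34 + w\right) \left(w + 2 w^{2}\right)$)
$- 4 J{\left(16 \right)} = - 4 \cdot 16 \left(-34 - 1072 + 2 \cdot 16^{2}\right) = - 4 \cdot 16 \left(-34 - 1072 + 2 \cdot 256\right) = - 4 \cdot 16 \left(-34 - 1072 + 512\right) = - 4 \cdot 16 \left(-594\right) = \left(-4\right) \left(-9504\right) = 38016$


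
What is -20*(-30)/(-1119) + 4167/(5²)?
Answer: 1549291/9325 ≈ 166.14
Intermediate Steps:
-20*(-30)/(-1119) + 4167/(5²) = 600*(-1/1119) + 4167/25 = -200/373 + 4167*(1/25) = -200/373 + 4167/25 = 1549291/9325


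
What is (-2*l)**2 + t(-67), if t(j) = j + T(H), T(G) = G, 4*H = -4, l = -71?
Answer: 20096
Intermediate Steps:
H = -1 (H = (1/4)*(-4) = -1)
t(j) = -1 + j (t(j) = j - 1 = -1 + j)
(-2*l)**2 + t(-67) = (-2*(-71))**2 + (-1 - 67) = 142**2 - 68 = 20164 - 68 = 20096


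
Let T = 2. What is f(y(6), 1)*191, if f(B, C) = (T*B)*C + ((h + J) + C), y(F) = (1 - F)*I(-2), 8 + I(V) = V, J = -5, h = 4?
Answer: 19100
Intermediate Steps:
I(V) = -8 + V
y(F) = -10 + 10*F (y(F) = (1 - F)*(-8 - 2) = (1 - F)*(-10) = -10 + 10*F)
f(B, C) = -1 + C + 2*B*C (f(B, C) = (2*B)*C + ((4 - 5) + C) = 2*B*C + (-1 + C) = -1 + C + 2*B*C)
f(y(6), 1)*191 = (-1 + 1 + 2*(-10 + 10*6)*1)*191 = (-1 + 1 + 2*(-10 + 60)*1)*191 = (-1 + 1 + 2*50*1)*191 = (-1 + 1 + 100)*191 = 100*191 = 19100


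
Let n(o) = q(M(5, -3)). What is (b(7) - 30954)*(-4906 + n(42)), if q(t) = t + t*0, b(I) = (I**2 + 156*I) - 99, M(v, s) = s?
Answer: 146838008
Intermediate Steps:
b(I) = -99 + I**2 + 156*I
q(t) = t (q(t) = t + 0 = t)
n(o) = -3
(b(7) - 30954)*(-4906 + n(42)) = ((-99 + 7**2 + 156*7) - 30954)*(-4906 - 3) = ((-99 + 49 + 1092) - 30954)*(-4909) = (1042 - 30954)*(-4909) = -29912*(-4909) = 146838008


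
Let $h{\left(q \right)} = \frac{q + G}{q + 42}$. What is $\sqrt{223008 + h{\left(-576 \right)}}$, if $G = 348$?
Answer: $\frac{5 \sqrt{70657990}}{89} \approx 472.24$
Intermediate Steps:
$h{\left(q \right)} = \frac{348 + q}{42 + q}$ ($h{\left(q \right)} = \frac{q + 348}{q + 42} = \frac{348 + q}{42 + q}$)
$\sqrt{223008 + h{\left(-576 \right)}} = \sqrt{223008 + \frac{348 - 576}{42 - 576}} = \sqrt{223008 + \frac{1}{-534} \left(-228\right)} = \sqrt{223008 - - \frac{38}{89}} = \sqrt{223008 + \frac{38}{89}} = \sqrt{\frac{19847750}{89}} = \frac{5 \sqrt{70657990}}{89}$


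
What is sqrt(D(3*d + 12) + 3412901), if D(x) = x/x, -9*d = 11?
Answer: sqrt(3412902) ≈ 1847.4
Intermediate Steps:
d = -11/9 (d = -1/9*11 = -11/9 ≈ -1.2222)
D(x) = 1
sqrt(D(3*d + 12) + 3412901) = sqrt(1 + 3412901) = sqrt(3412902)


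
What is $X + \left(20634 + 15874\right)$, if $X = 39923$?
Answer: $76431$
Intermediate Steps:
$X + \left(20634 + 15874\right) = 39923 + \left(20634 + 15874\right) = 39923 + 36508 = 76431$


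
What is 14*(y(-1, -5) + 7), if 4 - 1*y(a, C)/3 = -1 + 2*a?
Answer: 392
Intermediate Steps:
y(a, C) = 15 - 6*a (y(a, C) = 12 - 3*(-1 + 2*a) = 12 + (3 - 6*a) = 15 - 6*a)
14*(y(-1, -5) + 7) = 14*((15 - 6*(-1)) + 7) = 14*((15 + 6) + 7) = 14*(21 + 7) = 14*28 = 392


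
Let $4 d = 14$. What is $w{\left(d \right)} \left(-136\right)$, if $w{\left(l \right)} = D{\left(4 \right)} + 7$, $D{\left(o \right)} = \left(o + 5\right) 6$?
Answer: $-8296$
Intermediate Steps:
$d = \frac{7}{2}$ ($d = \frac{1}{4} \cdot 14 = \frac{7}{2} \approx 3.5$)
$D{\left(o \right)} = 30 + 6 o$ ($D{\left(o \right)} = \left(5 + o\right) 6 = 30 + 6 o$)
$w{\left(l \right)} = 61$ ($w{\left(l \right)} = \left(30 + 6 \cdot 4\right) + 7 = \left(30 + 24\right) + 7 = 54 + 7 = 61$)
$w{\left(d \right)} \left(-136\right) = 61 \left(-136\right) = -8296$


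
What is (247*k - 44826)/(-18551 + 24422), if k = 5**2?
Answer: -38651/5871 ≈ -6.5834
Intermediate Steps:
k = 25
(247*k - 44826)/(-18551 + 24422) = (247*25 - 44826)/(-18551 + 24422) = (6175 - 44826)/5871 = -38651*1/5871 = -38651/5871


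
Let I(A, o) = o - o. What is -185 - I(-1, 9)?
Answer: -185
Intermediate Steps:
I(A, o) = 0
-185 - I(-1, 9) = -185 - 1*0 = -185 + 0 = -185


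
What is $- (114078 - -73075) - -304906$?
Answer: $117753$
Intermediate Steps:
$- (114078 - -73075) - -304906 = - (114078 + 73075) + 304906 = \left(-1\right) 187153 + 304906 = -187153 + 304906 = 117753$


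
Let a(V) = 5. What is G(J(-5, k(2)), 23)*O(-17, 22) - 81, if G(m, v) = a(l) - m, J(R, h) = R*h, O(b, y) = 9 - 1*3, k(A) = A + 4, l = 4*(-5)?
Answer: 129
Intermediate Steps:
l = -20
k(A) = 4 + A
O(b, y) = 6 (O(b, y) = 9 - 3 = 6)
G(m, v) = 5 - m
G(J(-5, k(2)), 23)*O(-17, 22) - 81 = (5 - (-5)*(4 + 2))*6 - 81 = (5 - (-5)*6)*6 - 81 = (5 - 1*(-30))*6 - 81 = (5 + 30)*6 - 81 = 35*6 - 81 = 210 - 81 = 129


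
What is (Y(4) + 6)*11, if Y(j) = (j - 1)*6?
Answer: 264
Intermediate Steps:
Y(j) = -6 + 6*j (Y(j) = (-1 + j)*6 = -6 + 6*j)
(Y(4) + 6)*11 = ((-6 + 6*4) + 6)*11 = ((-6 + 24) + 6)*11 = (18 + 6)*11 = 24*11 = 264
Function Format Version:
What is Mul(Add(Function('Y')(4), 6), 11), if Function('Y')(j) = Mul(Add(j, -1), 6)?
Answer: 264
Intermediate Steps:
Function('Y')(j) = Add(-6, Mul(6, j)) (Function('Y')(j) = Mul(Add(-1, j), 6) = Add(-6, Mul(6, j)))
Mul(Add(Function('Y')(4), 6), 11) = Mul(Add(Add(-6, Mul(6, 4)), 6), 11) = Mul(Add(Add(-6, 24), 6), 11) = Mul(Add(18, 6), 11) = Mul(24, 11) = 264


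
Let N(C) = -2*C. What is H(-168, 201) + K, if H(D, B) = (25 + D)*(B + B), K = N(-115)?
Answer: -57256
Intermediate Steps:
K = 230 (K = -2*(-115) = 230)
H(D, B) = 2*B*(25 + D) (H(D, B) = (25 + D)*(2*B) = 2*B*(25 + D))
H(-168, 201) + K = 2*201*(25 - 168) + 230 = 2*201*(-143) + 230 = -57486 + 230 = -57256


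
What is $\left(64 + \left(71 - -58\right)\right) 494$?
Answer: $95342$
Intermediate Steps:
$\left(64 + \left(71 - -58\right)\right) 494 = \left(64 + \left(71 + 58\right)\right) 494 = \left(64 + 129\right) 494 = 193 \cdot 494 = 95342$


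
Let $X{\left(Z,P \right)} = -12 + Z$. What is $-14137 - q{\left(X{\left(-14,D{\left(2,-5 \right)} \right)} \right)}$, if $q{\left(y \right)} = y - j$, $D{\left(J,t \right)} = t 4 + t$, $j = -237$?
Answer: $-14348$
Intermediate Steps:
$D{\left(J,t \right)} = 5 t$ ($D{\left(J,t \right)} = 4 t + t = 5 t$)
$q{\left(y \right)} = 237 + y$ ($q{\left(y \right)} = y - -237 = y + 237 = 237 + y$)
$-14137 - q{\left(X{\left(-14,D{\left(2,-5 \right)} \right)} \right)} = -14137 - \left(237 - 26\right) = -14137 - 211 = -14348$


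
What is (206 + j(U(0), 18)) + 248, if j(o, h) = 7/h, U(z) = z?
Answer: 8179/18 ≈ 454.39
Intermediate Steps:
(206 + j(U(0), 18)) + 248 = (206 + 7/18) + 248 = 3715/18 + 248 = 8179/18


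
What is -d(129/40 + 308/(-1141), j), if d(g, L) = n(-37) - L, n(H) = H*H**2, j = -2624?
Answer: 48029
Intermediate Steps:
n(H) = H**3
d(g, L) = -50653 - L (d(g, L) = (-37)**3 - L = -50653 - L)
-d(129/40 + 308/(-1141), j) = -(-50653 - 1*(-2624)) = -(-50653 + 2624) = -1*(-48029) = 48029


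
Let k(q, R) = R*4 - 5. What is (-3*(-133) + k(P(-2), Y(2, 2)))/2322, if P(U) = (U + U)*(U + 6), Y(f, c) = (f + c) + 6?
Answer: 217/1161 ≈ 0.18691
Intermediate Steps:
Y(f, c) = 6 + c + f (Y(f, c) = (c + f) + 6 = 6 + c + f)
P(U) = 2*U*(6 + U) (P(U) = (2*U)*(6 + U) = 2*U*(6 + U))
k(q, R) = -5 + 4*R (k(q, R) = 4*R - 5 = -5 + 4*R)
(-3*(-133) + k(P(-2), Y(2, 2)))/2322 = (-3*(-133) + (-5 + 4*(6 + 2 + 2)))/2322 = (399 + (-5 + 4*10))*(1/2322) = (399 + (-5 + 40))*(1/2322) = (399 + 35)*(1/2322) = 434*(1/2322) = 217/1161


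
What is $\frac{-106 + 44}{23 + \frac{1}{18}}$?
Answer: $- \frac{1116}{415} \approx -2.6892$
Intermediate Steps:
$\frac{-106 + 44}{23 + \frac{1}{18}} = - \frac{62}{23 + \frac{1}{18}} = - \frac{62}{\frac{415}{18}} = \left(-62\right) \frac{18}{415} = - \frac{1116}{415}$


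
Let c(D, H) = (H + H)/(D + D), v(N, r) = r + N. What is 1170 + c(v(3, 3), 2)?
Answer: 3511/3 ≈ 1170.3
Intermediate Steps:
v(N, r) = N + r
c(D, H) = H/D (c(D, H) = (2*H)/((2*D)) = (2*H)*(1/(2*D)) = H/D)
1170 + c(v(3, 3), 2) = 1170 + 2/(3 + 3) = 1170 + 2/6 = 1170 + 2*(⅙) = 1170 + ⅓ = 3511/3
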